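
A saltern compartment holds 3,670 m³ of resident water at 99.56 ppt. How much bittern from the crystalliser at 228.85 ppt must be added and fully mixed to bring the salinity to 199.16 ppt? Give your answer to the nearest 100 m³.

Salt balance: 3,670×99.56 + V×228.85 = (3,670+V)×199.16
365,385.2 + 228.85V = 730,917.2 + 199.16V
365,532 = 29.69V
V = 12,311.62 m³

12300 m³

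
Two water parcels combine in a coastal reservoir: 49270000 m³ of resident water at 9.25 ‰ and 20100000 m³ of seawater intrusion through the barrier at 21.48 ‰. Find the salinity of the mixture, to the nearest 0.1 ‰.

12.8 ‰

Weighted by volume,
salt = 49,270,000×9.25 + 20,100,000×21.48 = 455,747,500 + 431,748,000 = 887,495,500
volume = 49,270,000 + 20,100,000 = 69,370,000 m³
S = 887,495,500 / 69,370,000 = 12.794 ‰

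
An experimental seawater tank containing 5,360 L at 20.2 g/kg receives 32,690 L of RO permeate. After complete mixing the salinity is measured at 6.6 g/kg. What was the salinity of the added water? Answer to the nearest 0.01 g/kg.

Salt balance: 5,360×20.2 + 32,690×S = 38,050×6.6
108,272 + 32,690·S = 251,130
S = (251,130 − 108,272) / 32,690 = 4.3701 g/kg

4.37 g/kg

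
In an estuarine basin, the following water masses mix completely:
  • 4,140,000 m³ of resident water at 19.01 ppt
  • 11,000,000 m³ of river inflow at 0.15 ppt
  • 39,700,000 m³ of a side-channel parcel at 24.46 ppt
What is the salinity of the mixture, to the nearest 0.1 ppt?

Conserving salt mass:
salt = 4,140,000×19.01 + 11,000,000×0.15 + 39,700,000×24.46 = 78,701,400 + 1,650,000 + 971,062,000 = 1,051,413,400
volume = 4,140,000 + 11,000,000 + 39,700,000 = 54,840,000 m³
S = 1,051,413,400 / 54,840,000 = 19.172 ppt

19.2 ppt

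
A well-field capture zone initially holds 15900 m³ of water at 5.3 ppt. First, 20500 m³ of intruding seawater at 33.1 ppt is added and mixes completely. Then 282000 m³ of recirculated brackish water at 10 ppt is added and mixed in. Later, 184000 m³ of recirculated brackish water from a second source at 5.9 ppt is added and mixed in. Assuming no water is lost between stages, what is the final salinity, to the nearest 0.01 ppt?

9.29 ppt

Conserving salt mass:
Initial salt = 15,900×5.3 = 84,270
After stage 1: salt = 84,270 + 20,500×33.1 = 762,820; volume = 36,400 m³; S = 20.957 ppt
After stage 2: salt = 762,820 + 282,000×10 = 3,582,820; volume = 318,400 m³; S = 11.253 ppt
After stage 3: salt = 3,582,820 + 184,000×5.9 = 4,668,420; volume = 502,400 m³
S = 4,668,420 / 502,400 = 9.2922 ppt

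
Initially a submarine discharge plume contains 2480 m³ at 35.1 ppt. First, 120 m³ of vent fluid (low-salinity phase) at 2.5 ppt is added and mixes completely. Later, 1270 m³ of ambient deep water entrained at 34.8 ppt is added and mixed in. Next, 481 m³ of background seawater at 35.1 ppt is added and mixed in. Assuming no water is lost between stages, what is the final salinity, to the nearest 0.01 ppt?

By conservation of dissolved salt,
Initial salt = 2,480×35.1 = 87,048
After stage 1: salt = 87,048 + 120×2.5 = 87,348; volume = 2,600 m³; S = 33.595 ppt
After stage 2: salt = 87,348 + 1,270×34.8 = 131,544; volume = 3,870 m³; S = 33.991 ppt
After stage 3: salt = 131,544 + 481×35.1 = 148,427.1; volume = 4,351 m³
S = 148,427.1 / 4,351 = 34.1133 ppt

34.11 ppt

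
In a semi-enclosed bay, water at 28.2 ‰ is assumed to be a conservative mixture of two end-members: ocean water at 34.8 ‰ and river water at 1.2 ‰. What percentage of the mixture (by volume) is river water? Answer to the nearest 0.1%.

Let f be the freshwater fraction. Salt balance per unit volume:
f×1.2 + (1−f)×34.8 = 28.2
f = (34.8 − 28.2) / (34.8 − 1.2) = 6.6/33.6 = 0.1964

19.6%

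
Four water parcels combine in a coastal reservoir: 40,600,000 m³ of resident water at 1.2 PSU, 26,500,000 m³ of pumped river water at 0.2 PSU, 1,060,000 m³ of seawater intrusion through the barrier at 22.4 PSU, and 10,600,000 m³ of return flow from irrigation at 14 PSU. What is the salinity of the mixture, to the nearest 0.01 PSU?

Conserving salt mass:
salt = 40,600,000×1.2 + 26,500,000×0.2 + 1,060,000×22.4 + 10,600,000×14 = 48,720,000 + 5,300,000 + 23,744,000 + 148,400,000 = 226,164,000
volume = 40,600,000 + 26,500,000 + 1,060,000 + 10,600,000 = 78,760,000 m³
S = 226,164,000 / 78,760,000 = 2.8716 PSU

2.87 PSU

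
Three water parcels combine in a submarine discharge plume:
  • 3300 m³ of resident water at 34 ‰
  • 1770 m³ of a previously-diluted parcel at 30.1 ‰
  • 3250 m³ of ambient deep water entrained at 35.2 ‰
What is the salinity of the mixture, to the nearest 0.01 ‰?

33.64 ‰

Mass of salt is conserved:
salt = 3,300×34 + 1,770×30.1 + 3,250×35.2 = 112,200 + 53,277 + 114,400 = 279,877
volume = 3,300 + 1,770 + 3,250 = 8,320 m³
S = 279,877 / 8,320 = 33.6391 ‰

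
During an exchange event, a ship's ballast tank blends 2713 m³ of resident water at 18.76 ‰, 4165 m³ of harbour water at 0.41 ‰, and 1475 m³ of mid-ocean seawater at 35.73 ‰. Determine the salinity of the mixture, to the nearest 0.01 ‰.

Salt balance:
salt = 2,713×18.76 + 4,165×0.41 + 1,475×35.73 = 50,895.88 + 1,707.65 + 52,701.75 = 105,305.28
volume = 2,713 + 4,165 + 1,475 = 8,353 m³
S = 105,305.28 / 8,353 = 12.6069 ‰

12.61 ‰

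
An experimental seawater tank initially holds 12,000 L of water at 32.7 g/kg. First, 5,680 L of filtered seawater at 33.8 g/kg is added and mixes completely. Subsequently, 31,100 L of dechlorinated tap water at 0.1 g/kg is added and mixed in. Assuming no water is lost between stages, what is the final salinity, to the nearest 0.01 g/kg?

Salt balance:
Initial salt = 12,000×32.7 = 392,400
After stage 1: salt = 392,400 + 5,680×33.8 = 584,384; volume = 17,680 L; S = 33.053 g/kg
After stage 2: salt = 584,384 + 31,100×0.1 = 587,494; volume = 48,780 L
S = 587,494 / 48,780 = 12.0437 g/kg

12.04 g/kg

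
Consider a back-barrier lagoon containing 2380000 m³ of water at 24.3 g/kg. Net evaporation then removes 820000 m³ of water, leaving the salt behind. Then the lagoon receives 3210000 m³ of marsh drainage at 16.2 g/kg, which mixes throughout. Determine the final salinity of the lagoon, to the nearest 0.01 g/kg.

After evaporation: salt = 2,380,000×24.3 = 57,834,000; volume = 2,380,000 − 820,000 = 1,560,000 m³
After mixing: salt = 57,834,000 + 3,210,000×16.2 = 109,836,000; volume = 1,560,000 + 3,210,000 = 4,770,000 m³
S = 109,836,000 / 4,770,000 = 23.0264 g/kg

23.03 g/kg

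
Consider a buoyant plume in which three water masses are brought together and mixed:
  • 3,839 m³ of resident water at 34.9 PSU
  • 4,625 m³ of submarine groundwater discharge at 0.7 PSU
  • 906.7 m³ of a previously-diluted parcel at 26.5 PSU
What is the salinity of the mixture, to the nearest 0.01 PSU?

Conserving salt mass:
salt = 3,839×34.9 + 4,625×0.7 + 906.7×26.5 = 133,981.1 + 3,237.5 + 24,027.55 = 161,246.15
volume = 3,839 + 4,625 + 906.7 = 9,370.7 m³
S = 161,246.15 / 9,370.7 = 17.2075 PSU

17.21 PSU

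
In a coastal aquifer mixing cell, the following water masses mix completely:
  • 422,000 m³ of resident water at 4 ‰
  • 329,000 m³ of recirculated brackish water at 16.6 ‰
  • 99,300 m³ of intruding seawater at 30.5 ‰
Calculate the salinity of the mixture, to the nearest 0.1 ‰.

12.0 ‰

By conservation of dissolved salt,
salt = 422,000×4 + 329,000×16.6 + 99,300×30.5 = 1,688,000 + 5,461,400 + 3,028,650 = 10,178,050
volume = 422,000 + 329,000 + 99,300 = 850,300 m³
S = 10,178,050 / 850,300 = 11.97 ‰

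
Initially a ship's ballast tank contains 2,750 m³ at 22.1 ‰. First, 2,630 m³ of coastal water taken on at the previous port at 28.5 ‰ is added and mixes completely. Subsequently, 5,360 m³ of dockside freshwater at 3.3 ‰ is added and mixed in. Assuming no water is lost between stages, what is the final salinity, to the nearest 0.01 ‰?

14.28 ‰

Total salt / total volume:
Initial salt = 2,750×22.1 = 60,775
After stage 1: salt = 60,775 + 2,630×28.5 = 135,730; volume = 5,380 m³; S = 25.229 ‰
After stage 2: salt = 135,730 + 5,360×3.3 = 153,418; volume = 10,740 m³
S = 153,418 / 10,740 = 14.2847 ‰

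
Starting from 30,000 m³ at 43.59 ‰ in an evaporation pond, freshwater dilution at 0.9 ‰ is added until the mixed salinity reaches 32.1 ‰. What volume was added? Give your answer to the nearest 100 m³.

11000 m³

Salt balance: 30,000×43.59 + V×0.9 = (30,000+V)×32.1
1,307,700 + 0.9V = 963,000 + 32.1V
344,700 = 31.2V
V = 11,048.08 m³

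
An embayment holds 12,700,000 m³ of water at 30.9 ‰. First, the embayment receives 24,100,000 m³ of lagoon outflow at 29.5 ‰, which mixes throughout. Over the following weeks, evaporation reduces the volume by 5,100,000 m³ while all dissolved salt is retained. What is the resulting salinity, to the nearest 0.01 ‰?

34.81 ‰

After mixing: salt = 12,700,000×30.9 + 24,100,000×29.5 = 1,103,380,000; volume = 36,800,000 m³
After evaporation: salt unchanged = 1,103,380,000; volume = 36,800,000 − 5,100,000 = 31,700,000 m³
S = 1,103,380,000 / 31,700,000 = 34.8069 ‰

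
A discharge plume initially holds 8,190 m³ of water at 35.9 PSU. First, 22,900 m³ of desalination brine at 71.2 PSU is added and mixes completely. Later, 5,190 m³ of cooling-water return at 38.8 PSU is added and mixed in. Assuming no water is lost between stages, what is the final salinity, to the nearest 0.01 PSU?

Salt balance:
Initial salt = 8,190×35.9 = 294,021
After stage 1: salt = 294,021 + 22,900×71.2 = 1,924,501; volume = 31,090 m³; S = 61.901 PSU
After stage 2: salt = 1,924,501 + 5,190×38.8 = 2,125,873; volume = 36,280 m³
S = 2,125,873 / 36,280 = 58.5963 PSU

58.60 PSU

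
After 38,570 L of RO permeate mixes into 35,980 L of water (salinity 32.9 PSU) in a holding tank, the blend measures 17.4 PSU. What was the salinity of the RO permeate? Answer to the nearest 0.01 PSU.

Salt balance: 35,980×32.9 + 38,570×S = 74,550×17.4
1,183,742 + 38,570·S = 1,297,170
S = (1,297,170 − 1,183,742) / 38,570 = 2.9408 PSU

2.94 PSU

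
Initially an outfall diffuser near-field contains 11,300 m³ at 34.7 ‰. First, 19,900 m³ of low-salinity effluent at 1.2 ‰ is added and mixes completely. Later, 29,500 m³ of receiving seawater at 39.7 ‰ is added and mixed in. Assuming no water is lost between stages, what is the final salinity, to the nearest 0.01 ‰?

By conservation of dissolved salt,
Initial salt = 11,300×34.7 = 392,110
After stage 1: salt = 392,110 + 19,900×1.2 = 415,990; volume = 31,200 m³; S = 13.333 ‰
After stage 2: salt = 415,990 + 29,500×39.7 = 1,587,140; volume = 60,700 m³
S = 1,587,140 / 60,700 = 26.1473 ‰

26.15 ‰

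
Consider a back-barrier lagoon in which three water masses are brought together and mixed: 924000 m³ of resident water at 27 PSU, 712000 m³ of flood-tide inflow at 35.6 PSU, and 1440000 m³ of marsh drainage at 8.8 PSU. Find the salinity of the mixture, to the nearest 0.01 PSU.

20.47 PSU

Mass of salt is conserved:
salt = 924,000×27 + 712,000×35.6 + 1,440,000×8.8 = 24,948,000 + 25,347,200 + 12,672,000 = 62,967,200
volume = 924,000 + 712,000 + 1,440,000 = 3,076,000 m³
S = 62,967,200 / 3,076,000 = 20.4705 PSU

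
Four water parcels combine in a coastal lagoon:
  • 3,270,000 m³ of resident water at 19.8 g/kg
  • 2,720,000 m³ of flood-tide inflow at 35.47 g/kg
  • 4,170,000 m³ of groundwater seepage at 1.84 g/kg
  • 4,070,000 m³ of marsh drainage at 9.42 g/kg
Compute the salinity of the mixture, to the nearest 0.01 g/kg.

Mass of salt is conserved:
salt = 3,270,000×19.8 + 2,720,000×35.47 + 4,170,000×1.84 + 4,070,000×9.42 = 64,746,000 + 96,478,400 + 7,672,800 + 38,339,400 = 207,236,600
volume = 3,270,000 + 2,720,000 + 4,170,000 + 4,070,000 = 14,230,000 m³
S = 207,236,600 / 14,230,000 = 14.5634 g/kg

14.56 g/kg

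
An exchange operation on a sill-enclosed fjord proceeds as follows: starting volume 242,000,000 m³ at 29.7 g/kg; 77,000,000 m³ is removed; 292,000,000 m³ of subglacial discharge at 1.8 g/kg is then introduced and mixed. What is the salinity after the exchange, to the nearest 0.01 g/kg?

11.87 g/kg

Remaining after removal: 165,000,000 m³ at 29.7 g/kg (salt = 4,900,500,000)
After addition: salt = 4,900,500,000 + 292,000,000×1.8 = 5,426,100,000; volume = 457,000,000 m³
S = 5,426,100,000 / 457,000,000 = 11.8733 g/kg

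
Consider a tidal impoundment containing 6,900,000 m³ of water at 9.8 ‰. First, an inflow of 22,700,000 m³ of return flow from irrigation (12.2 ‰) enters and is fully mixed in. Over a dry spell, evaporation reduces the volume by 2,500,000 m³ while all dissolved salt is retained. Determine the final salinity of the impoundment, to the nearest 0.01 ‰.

12.71 ‰

After mixing: salt = 6,900,000×9.8 + 22,700,000×12.2 = 344,560,000; volume = 29,600,000 m³
After evaporation: salt unchanged = 344,560,000; volume = 29,600,000 − 2,500,000 = 27,100,000 m³
S = 344,560,000 / 27,100,000 = 12.7144 ‰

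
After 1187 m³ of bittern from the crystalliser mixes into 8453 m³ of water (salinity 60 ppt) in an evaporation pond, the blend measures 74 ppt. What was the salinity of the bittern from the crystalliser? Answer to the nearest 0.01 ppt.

Salt balance: 8,453×60 + 1,187×S = 9,640×74
507,180 + 1,187·S = 713,360
S = (713,360 − 507,180) / 1,187 = 173.6984 ppt

173.70 ppt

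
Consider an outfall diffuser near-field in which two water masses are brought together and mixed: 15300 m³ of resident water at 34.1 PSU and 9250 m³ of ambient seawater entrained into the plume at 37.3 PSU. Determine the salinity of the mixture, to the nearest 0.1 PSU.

By conservation of dissolved salt,
salt = 15,300×34.1 + 9,250×37.3 = 521,730 + 345,025 = 866,755
volume = 15,300 + 9,250 = 24,550 m³
S = 866,755 / 24,550 = 35.306 PSU

35.3 PSU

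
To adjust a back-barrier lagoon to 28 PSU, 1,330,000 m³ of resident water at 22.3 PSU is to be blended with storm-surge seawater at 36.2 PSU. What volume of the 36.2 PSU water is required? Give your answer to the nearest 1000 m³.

Salt balance: 1,330,000×22.3 + V×36.2 = (1,330,000+V)×28
29,659,000 + 36.2V = 37,240,000 + 28V
7,581,000 = 8.2V
V = 924,512.2 m³

925000 m³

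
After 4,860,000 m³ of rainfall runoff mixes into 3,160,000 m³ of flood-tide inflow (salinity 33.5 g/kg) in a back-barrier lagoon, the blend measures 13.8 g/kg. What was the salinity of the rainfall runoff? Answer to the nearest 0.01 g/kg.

0.99 g/kg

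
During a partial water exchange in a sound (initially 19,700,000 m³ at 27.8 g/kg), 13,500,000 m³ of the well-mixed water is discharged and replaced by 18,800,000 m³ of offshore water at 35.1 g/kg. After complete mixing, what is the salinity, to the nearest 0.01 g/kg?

Remaining after removal: 6,200,000 m³ at 27.8 g/kg (salt = 172,360,000)
After addition: salt = 172,360,000 + 18,800,000×35.1 = 832,240,000; volume = 25,000,000 m³
S = 832,240,000 / 25,000,000 = 33.2896 g/kg

33.29 g/kg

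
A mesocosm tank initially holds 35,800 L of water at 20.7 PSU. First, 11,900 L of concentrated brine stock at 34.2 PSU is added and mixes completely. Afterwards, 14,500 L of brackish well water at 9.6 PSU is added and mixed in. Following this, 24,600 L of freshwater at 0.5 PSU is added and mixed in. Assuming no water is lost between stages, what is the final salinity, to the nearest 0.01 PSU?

14.97 PSU

Weighted by volume,
Initial salt = 35,800×20.7 = 741,060
After stage 1: salt = 741,060 + 11,900×34.2 = 1,148,040; volume = 47,700 L; S = 24.068 PSU
After stage 2: salt = 1,148,040 + 14,500×9.6 = 1,287,240; volume = 62,200 L; S = 20.695 PSU
After stage 3: salt = 1,287,240 + 24,600×0.5 = 1,299,540; volume = 86,800 L
S = 1,299,540 / 86,800 = 14.9717 PSU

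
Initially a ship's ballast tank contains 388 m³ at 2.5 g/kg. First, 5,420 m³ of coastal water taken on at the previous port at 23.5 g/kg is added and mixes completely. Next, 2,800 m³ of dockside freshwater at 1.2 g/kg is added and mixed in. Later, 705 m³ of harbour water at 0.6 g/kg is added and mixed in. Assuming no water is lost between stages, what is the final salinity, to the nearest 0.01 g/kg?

Salt balance:
Initial salt = 388×2.5 = 970
After stage 1: salt = 970 + 5,420×23.5 = 128,340; volume = 5,808 m³; S = 22.097 g/kg
After stage 2: salt = 128,340 + 2,800×1.2 = 131,700; volume = 8,608 m³; S = 15.3 g/kg
After stage 3: salt = 131,700 + 705×0.6 = 132,123; volume = 9,313 m³
S = 132,123 / 9,313 = 14.1869 g/kg

14.19 g/kg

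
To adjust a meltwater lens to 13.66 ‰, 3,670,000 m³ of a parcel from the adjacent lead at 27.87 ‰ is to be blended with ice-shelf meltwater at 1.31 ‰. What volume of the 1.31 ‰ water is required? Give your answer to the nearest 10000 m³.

Salt balance: 3,670,000×27.87 + V×1.31 = (3,670,000+V)×13.66
102,282,900 + 1.31V = 50,132,200 + 13.66V
52,150,700 = 12.35V
V = 4,222,728.74 m³

4220000 m³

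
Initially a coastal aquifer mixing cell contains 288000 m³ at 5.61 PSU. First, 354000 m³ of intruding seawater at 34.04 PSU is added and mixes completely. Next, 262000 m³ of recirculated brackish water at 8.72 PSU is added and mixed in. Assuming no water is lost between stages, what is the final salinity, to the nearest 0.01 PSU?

Mass of salt is conserved:
Initial salt = 288,000×5.61 = 1,615,680
After stage 1: salt = 1,615,680 + 354,000×34.04 = 13,665,840; volume = 642,000 m³; S = 21.286 PSU
After stage 2: salt = 13,665,840 + 262,000×8.72 = 15,950,480; volume = 904,000 m³
S = 15,950,480 / 904,000 = 17.6443 PSU

17.64 PSU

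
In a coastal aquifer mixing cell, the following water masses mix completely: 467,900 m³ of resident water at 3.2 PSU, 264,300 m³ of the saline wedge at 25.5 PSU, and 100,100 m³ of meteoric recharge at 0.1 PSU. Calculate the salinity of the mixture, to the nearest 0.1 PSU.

Salt balance:
salt = 467,900×3.2 + 264,300×25.5 + 100,100×0.1 = 1,497,280 + 6,739,650 + 10,010 = 8,246,940
volume = 467,900 + 264,300 + 100,100 = 832,300 m³
S = 8,246,940 / 832,300 = 9.909 PSU

9.9 PSU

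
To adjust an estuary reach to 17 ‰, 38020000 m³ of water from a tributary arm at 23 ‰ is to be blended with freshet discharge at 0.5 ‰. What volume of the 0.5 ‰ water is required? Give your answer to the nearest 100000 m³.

Salt balance: 38,020,000×23 + V×0.5 = (38,020,000+V)×17
874,460,000 + 0.5V = 646,340,000 + 17V
228,120,000 = 16.5V
V = 13,825,454.55 m³

13800000 m³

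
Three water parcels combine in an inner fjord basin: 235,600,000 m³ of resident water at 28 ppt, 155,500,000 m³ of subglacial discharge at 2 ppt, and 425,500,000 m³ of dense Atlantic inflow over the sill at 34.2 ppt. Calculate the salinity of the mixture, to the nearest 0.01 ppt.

26.28 ppt

Total salt / total volume:
salt = 235,600,000×28 + 155,500,000×2 + 425,500,000×34.2 = 6,596,800,000 + 311,000,000 + 14,552,100,000 = 21,459,900,000
volume = 235,600,000 + 155,500,000 + 425,500,000 = 816,600,000 m³
S = 21,459,900,000 / 816,600,000 = 26.2796 ppt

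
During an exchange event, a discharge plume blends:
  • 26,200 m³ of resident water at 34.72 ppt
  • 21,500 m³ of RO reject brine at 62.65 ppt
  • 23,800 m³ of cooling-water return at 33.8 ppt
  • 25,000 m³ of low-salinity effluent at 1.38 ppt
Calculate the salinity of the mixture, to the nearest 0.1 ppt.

Weighted by volume,
salt = 26,200×34.72 + 21,500×62.65 + 23,800×33.8 + 25,000×1.38 = 909,664 + 1,346,975 + 804,440 + 34,500 = 3,095,579
volume = 26,200 + 21,500 + 23,800 + 25,000 = 96,500 m³
S = 3,095,579 / 96,500 = 32.079 ppt

32.1 ppt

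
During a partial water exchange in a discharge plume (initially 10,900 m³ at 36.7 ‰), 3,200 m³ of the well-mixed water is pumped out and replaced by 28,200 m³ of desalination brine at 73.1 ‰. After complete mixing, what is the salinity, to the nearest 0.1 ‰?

Remaining after removal: 7,700 m³ at 36.7 ‰ (salt = 282,590)
After addition: salt = 282,590 + 28,200×73.1 = 2,344,010; volume = 35,900 m³
S = 2,344,010 / 35,900 = 65.2928 ‰

65.3 ‰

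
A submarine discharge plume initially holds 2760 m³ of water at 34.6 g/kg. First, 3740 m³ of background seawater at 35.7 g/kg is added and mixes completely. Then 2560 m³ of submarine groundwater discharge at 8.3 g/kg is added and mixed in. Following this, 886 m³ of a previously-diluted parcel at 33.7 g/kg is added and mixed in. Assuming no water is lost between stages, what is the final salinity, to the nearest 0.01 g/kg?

28.16 g/kg

Mass of salt is conserved:
Initial salt = 2,760×34.6 = 95,496
After stage 1: salt = 95,496 + 3,740×35.7 = 229,014; volume = 6,500 m³; S = 35.233 g/kg
After stage 2: salt = 229,014 + 2,560×8.3 = 250,262; volume = 9,060 m³; S = 27.623 g/kg
After stage 3: salt = 250,262 + 886×33.7 = 280,120.2; volume = 9,946 m³
S = 280,120.2 / 9,946 = 28.1641 g/kg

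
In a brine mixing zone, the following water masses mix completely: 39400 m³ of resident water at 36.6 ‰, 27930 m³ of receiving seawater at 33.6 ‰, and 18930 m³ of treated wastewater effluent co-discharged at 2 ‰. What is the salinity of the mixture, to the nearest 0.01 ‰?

Total salt / total volume:
salt = 39,400×36.6 + 27,930×33.6 + 18,930×2 = 1,442,040 + 938,448 + 37,860 = 2,418,348
volume = 39,400 + 27,930 + 18,930 = 86,260 m³
S = 2,418,348 / 86,260 = 28.0356 ‰

28.04 ‰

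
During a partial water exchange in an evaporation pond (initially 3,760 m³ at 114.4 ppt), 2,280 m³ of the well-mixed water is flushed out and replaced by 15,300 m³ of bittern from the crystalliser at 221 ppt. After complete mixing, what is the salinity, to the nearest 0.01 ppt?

211.60 ppt

Remaining after removal: 1,480 m³ at 114.4 ppt (salt = 169,312)
After addition: salt = 169,312 + 15,300×221 = 3,550,612; volume = 16,780 m³
S = 3,550,612 / 16,780 = 211.5979 ppt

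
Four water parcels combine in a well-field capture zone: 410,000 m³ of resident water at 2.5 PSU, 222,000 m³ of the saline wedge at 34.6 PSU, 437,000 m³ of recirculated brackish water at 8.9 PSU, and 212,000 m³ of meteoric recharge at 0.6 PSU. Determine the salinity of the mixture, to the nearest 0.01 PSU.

Salt balance:
salt = 410,000×2.5 + 222,000×34.6 + 437,000×8.9 + 212,000×0.6 = 1,025,000 + 7,681,200 + 3,889,300 + 127,200 = 12,722,700
volume = 410,000 + 222,000 + 437,000 + 212,000 = 1,281,000 m³
S = 12,722,700 / 1,281,000 = 9.9319 PSU

9.93 PSU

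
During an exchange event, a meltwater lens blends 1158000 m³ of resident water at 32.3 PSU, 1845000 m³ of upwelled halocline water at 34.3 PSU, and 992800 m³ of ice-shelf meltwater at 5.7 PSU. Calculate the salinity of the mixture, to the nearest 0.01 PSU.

Conserving salt mass:
salt = 1,158,000×32.3 + 1,845,000×34.3 + 992,800×5.7 = 37,403,400 + 63,283,500 + 5,658,960 = 106,345,860
volume = 1,158,000 + 1,845,000 + 992,800 = 3,995,800 m³
S = 106,345,860 / 3,995,800 = 26.6144 PSU

26.61 PSU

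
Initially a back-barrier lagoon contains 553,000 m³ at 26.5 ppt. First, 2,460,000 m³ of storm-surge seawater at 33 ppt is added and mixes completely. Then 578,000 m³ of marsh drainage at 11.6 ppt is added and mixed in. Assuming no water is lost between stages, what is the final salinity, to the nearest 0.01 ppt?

Total salt / total volume:
Initial salt = 553,000×26.5 = 14,654,500
After stage 1: salt = 14,654,500 + 2,460,000×33 = 95,834,500; volume = 3,013,000 m³; S = 31.807 ppt
After stage 2: salt = 95,834,500 + 578,000×11.6 = 102,539,300; volume = 3,591,000 m³
S = 102,539,300 / 3,591,000 = 28.5545 ppt

28.55 ppt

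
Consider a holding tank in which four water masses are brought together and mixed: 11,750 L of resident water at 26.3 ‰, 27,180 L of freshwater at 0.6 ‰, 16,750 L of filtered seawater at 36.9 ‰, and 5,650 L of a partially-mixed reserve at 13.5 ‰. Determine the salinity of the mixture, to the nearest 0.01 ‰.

By conservation of dissolved salt,
salt = 11,750×26.3 + 27,180×0.6 + 16,750×36.9 + 5,650×13.5 = 309,025 + 16,308 + 618,075 + 76,275 = 1,019,683
volume = 11,750 + 27,180 + 16,750 + 5,650 = 61,330 L
S = 1,019,683 / 61,330 = 16.6262 ‰

16.63 ‰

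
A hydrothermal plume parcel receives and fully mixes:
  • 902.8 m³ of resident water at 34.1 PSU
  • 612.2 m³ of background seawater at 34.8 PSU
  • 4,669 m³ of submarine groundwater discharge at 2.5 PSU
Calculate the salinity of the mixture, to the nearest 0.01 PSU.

Total salt / total volume:
salt = 902.8×34.1 + 612.2×34.8 + 4,669×2.5 = 30,785.48 + 21,304.56 + 11,672.5 = 63,762.54
volume = 902.8 + 612.2 + 4,669 = 6,184 m³
S = 63,762.54 / 6,184 = 10.3109 PSU

10.31 PSU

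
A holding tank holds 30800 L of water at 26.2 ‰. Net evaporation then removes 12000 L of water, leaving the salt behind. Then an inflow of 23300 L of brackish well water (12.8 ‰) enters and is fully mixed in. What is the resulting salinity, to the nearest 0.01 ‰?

After evaporation: salt = 30,800×26.2 = 806,960; volume = 30,800 − 12,000 = 18,800 L
After mixing: salt = 806,960 + 23,300×12.8 = 1,105,200; volume = 18,800 + 23,300 = 42,100 L
S = 1,105,200 / 42,100 = 26.2518 ‰

26.25 ‰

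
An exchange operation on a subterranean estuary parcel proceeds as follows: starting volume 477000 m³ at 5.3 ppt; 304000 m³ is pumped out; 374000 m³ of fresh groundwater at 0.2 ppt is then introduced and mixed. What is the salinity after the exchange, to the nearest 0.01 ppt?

Remaining after removal: 173,000 m³ at 5.3 ppt (salt = 916,900)
After addition: salt = 916,900 + 374,000×0.2 = 991,700; volume = 547,000 m³
S = 991,700 / 547,000 = 1.813 ppt

1.81 ppt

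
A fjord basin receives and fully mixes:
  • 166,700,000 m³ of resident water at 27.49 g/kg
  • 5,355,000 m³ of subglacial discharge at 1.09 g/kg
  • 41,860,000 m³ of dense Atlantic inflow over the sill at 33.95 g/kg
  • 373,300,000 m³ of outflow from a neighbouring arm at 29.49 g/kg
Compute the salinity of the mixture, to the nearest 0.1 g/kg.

29.0 g/kg

Total salt / total volume:
salt = 166,700,000×27.49 + 5,355,000×1.09 + 41,860,000×33.95 + 373,300,000×29.49 = 4,582,583,000 + 5,836,950 + 1,421,147,000 + 11,008,617,000 = 17,018,183,950
volume = 166,700,000 + 5,355,000 + 41,860,000 + 373,300,000 = 587,215,000 m³
S = 17,018,183,950 / 587,215,000 = 28.981 g/kg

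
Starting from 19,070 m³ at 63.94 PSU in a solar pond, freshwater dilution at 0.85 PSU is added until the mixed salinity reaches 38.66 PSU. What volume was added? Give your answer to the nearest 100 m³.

12800 m³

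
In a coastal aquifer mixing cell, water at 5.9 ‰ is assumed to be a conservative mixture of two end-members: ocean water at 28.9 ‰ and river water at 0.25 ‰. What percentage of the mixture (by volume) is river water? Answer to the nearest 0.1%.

80.3%

Let f be the freshwater fraction. Salt balance per unit volume:
f×0.25 + (1−f)×28.9 = 5.9
f = (28.9 − 5.9) / (28.9 − 0.25) = 23/28.65 = 0.8028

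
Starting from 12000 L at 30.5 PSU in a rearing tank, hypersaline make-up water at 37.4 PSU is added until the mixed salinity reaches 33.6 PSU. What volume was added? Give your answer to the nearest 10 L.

9790 L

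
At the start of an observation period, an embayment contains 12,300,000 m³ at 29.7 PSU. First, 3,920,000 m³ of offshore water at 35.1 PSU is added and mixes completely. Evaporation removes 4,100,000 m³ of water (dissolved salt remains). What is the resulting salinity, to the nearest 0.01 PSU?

41.49 PSU

After mixing: salt = 12,300,000×29.7 + 3,920,000×35.1 = 502,902,000; volume = 16,220,000 m³
After evaporation: salt unchanged = 502,902,000; volume = 16,220,000 − 4,100,000 = 12,120,000 m³
S = 502,902,000 / 12,120,000 = 41.4936 PSU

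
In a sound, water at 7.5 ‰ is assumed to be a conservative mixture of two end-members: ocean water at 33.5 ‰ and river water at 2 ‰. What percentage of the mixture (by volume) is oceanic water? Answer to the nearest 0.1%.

17.5%

Let g be the oceanic fraction. Salt balance per unit volume:
g×33.5 + (1−g)×2 = 7.5
g = (7.5 − 2) / (33.5 − 2) = 5.5/31.5 = 0.1746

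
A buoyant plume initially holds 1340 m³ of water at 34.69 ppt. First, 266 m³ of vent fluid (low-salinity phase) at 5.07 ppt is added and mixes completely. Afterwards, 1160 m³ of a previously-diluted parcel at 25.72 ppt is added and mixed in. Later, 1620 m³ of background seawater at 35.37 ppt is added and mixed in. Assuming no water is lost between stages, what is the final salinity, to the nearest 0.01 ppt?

30.77 ppt

Mass of salt is conserved:
Initial salt = 1,340×34.69 = 46,484.6
After stage 1: salt = 46,484.6 + 266×5.07 = 47,833.22; volume = 1,606 m³; S = 29.784 ppt
After stage 2: salt = 47,833.22 + 1,160×25.72 = 77,668.42; volume = 2,766 m³; S = 28.08 ppt
After stage 3: salt = 77,668.42 + 1,620×35.37 = 134,967.82; volume = 4,386 m³
S = 134,967.82 / 4,386 = 30.7724 ppt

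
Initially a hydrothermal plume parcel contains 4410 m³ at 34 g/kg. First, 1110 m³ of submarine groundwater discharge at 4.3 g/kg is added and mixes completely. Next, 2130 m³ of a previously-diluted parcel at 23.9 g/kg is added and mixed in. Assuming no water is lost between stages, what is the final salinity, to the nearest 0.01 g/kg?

26.88 g/kg

By conservation of dissolved salt,
Initial salt = 4,410×34 = 149,940
After stage 1: salt = 149,940 + 1,110×4.3 = 154,713; volume = 5,520 m³; S = 28.028 g/kg
After stage 2: salt = 154,713 + 2,130×23.9 = 205,620; volume = 7,650 m³
S = 205,620 / 7,650 = 26.8784 g/kg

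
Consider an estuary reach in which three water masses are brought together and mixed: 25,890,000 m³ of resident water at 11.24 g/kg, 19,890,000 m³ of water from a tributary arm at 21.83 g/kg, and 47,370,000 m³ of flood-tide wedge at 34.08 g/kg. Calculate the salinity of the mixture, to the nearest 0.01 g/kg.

Conserving salt mass:
salt = 25,890,000×11.24 + 19,890,000×21.83 + 47,370,000×34.08 = 291,003,600 + 434,198,700 + 1,614,369,600 = 2,339,571,900
volume = 25,890,000 + 19,890,000 + 47,370,000 = 93,150,000 m³
S = 2,339,571,900 / 93,150,000 = 25.1162 g/kg

25.12 g/kg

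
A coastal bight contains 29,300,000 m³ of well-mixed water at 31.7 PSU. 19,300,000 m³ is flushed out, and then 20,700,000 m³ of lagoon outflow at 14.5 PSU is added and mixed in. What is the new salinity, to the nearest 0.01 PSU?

20.10 PSU

Remaining after removal: 10,000,000 m³ at 31.7 PSU (salt = 317,000,000)
After addition: salt = 317,000,000 + 20,700,000×14.5 = 617,150,000; volume = 30,700,000 m³
S = 617,150,000 / 30,700,000 = 20.1026 PSU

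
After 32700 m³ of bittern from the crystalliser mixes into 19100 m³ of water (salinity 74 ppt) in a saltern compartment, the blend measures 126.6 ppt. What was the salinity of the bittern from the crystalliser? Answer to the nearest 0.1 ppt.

157.3 ppt

Salt balance: 19,100×74 + 32,700×S = 51,800×126.6
1,413,400 + 32,700·S = 6,557,880
S = (6,557,880 − 1,413,400) / 32,700 = 157.3235 ppt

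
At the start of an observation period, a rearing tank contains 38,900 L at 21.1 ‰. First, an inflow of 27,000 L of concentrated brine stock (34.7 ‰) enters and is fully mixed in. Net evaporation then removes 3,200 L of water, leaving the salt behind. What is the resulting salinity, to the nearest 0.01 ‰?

After mixing: salt = 38,900×21.1 + 27,000×34.7 = 1,757,690; volume = 65,900 L
After evaporation: salt unchanged = 1,757,690; volume = 65,900 − 3,200 = 62,700 L
S = 1,757,690 / 62,700 = 28.0333 ‰

28.03 ‰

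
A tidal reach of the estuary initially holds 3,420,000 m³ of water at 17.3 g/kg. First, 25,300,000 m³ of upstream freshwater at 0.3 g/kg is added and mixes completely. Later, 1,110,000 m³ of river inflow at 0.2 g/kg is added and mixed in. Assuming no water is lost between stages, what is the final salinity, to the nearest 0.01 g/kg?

2.25 g/kg

Mass of salt is conserved:
Initial salt = 3,420,000×17.3 = 59,166,000
After stage 1: salt = 59,166,000 + 25,300,000×0.3 = 66,756,000; volume = 28,720,000 m³; S = 2.324 g/kg
After stage 2: salt = 66,756,000 + 1,110,000×0.2 = 66,978,000; volume = 29,830,000 m³
S = 66,978,000 / 29,830,000 = 2.2453 g/kg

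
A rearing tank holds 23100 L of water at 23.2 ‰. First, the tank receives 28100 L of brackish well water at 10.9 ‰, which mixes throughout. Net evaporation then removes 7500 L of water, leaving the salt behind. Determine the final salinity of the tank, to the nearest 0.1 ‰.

19.3 ‰

After mixing: salt = 23,100×23.2 + 28,100×10.9 = 842,210; volume = 51,200 L
After evaporation: salt unchanged = 842,210; volume = 51,200 − 7,500 = 43,700 L
S = 842,210 / 43,700 = 19.2725 ‰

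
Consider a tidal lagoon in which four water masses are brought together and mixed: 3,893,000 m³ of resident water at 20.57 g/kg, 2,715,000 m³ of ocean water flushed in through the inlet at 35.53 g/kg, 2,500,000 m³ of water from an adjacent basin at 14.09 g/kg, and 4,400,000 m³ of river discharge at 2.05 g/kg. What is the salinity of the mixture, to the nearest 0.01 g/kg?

By conservation of dissolved salt,
salt = 3,893,000×20.57 + 2,715,000×35.53 + 2,500,000×14.09 + 4,400,000×2.05 = 80,079,010 + 96,463,950 + 35,225,000 + 9,020,000 = 220,787,960
volume = 3,893,000 + 2,715,000 + 2,500,000 + 4,400,000 = 13,508,000 m³
S = 220,787,960 / 13,508,000 = 16.345 g/kg

16.34 g/kg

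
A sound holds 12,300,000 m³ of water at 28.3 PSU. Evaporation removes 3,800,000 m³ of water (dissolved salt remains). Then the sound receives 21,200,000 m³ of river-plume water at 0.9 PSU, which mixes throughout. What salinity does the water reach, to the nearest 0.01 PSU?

After evaporation: salt = 12,300,000×28.3 = 348,090,000; volume = 12,300,000 − 3,800,000 = 8,500,000 m³
After mixing: salt = 348,090,000 + 21,200,000×0.9 = 367,170,000; volume = 8,500,000 + 21,200,000 = 29,700,000 m³
S = 367,170,000 / 29,700,000 = 12.3626 PSU

12.36 PSU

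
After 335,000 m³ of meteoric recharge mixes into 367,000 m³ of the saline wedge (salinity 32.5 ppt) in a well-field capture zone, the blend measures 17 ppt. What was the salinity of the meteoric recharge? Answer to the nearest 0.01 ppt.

0.02 ppt

Salt balance: 367,000×32.5 + 335,000×S = 702,000×17
11,927,500 + 335,000·S = 11,934,000
S = (11,934,000 − 11,927,500) / 335,000 = 0.0194 ppt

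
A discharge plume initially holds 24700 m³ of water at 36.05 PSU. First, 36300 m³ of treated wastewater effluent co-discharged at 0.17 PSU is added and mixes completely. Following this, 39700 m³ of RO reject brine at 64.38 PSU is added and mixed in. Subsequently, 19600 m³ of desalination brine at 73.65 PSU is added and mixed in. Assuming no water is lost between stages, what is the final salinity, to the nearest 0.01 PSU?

40.70 PSU

Weighted by volume,
Initial salt = 24,700×36.05 = 890,435
After stage 1: salt = 890,435 + 36,300×0.17 = 896,606; volume = 61,000 m³; S = 14.698 PSU
After stage 2: salt = 896,606 + 39,700×64.38 = 3,452,492; volume = 100,700 m³; S = 34.285 PSU
After stage 3: salt = 3,452,492 + 19,600×73.65 = 4,896,032; volume = 120,300 m³
S = 4,896,032 / 120,300 = 40.6985 PSU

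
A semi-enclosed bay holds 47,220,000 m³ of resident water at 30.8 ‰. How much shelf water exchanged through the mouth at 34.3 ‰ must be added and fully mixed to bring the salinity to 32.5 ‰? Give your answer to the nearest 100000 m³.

Salt balance: 47,220,000×30.8 + V×34.3 = (47,220,000+V)×32.5
1,454,376,000 + 34.3V = 1,534,650,000 + 32.5V
80,274,000 = 1.8V
V = 44,596,666.67 m³

44600000 m³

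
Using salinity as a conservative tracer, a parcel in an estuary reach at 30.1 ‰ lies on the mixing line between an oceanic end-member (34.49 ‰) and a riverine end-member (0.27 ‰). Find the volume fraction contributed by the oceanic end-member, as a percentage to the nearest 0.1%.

Let g be the oceanic fraction. Salt balance per unit volume:
g×34.49 + (1−g)×0.27 = 30.1
g = (30.1 − 0.27) / (34.49 − 0.27) = 29.83/34.22 = 0.8717

87.2%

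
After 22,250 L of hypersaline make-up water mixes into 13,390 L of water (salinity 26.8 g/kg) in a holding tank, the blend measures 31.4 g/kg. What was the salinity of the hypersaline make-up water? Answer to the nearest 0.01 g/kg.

34.17 g/kg

Salt balance: 13,390×26.8 + 22,250×S = 35,640×31.4
358,852 + 22,250·S = 1,119,096
S = (1,119,096 − 358,852) / 22,250 = 34.1683 g/kg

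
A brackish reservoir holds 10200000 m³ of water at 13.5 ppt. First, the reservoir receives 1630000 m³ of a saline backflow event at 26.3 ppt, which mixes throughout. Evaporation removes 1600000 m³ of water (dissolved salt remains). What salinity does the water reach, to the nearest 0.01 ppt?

17.65 ppt

After mixing: salt = 10,200,000×13.5 + 1,630,000×26.3 = 180,569,000; volume = 11,830,000 m³
After evaporation: salt unchanged = 180,569,000; volume = 11,830,000 − 1,600,000 = 10,230,000 m³
S = 180,569,000 / 10,230,000 = 17.6509 ppt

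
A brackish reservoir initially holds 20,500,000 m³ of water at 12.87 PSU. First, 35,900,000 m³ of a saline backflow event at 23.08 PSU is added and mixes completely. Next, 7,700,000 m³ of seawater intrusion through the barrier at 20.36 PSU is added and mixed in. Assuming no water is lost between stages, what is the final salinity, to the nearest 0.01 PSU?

19.49 PSU

By conservation of dissolved salt,
Initial salt = 20,500,000×12.87 = 263,835,000
After stage 1: salt = 263,835,000 + 35,900,000×23.08 = 1,092,407,000; volume = 56,400,000 m³; S = 19.369 PSU
After stage 2: salt = 1,092,407,000 + 7,700,000×20.36 = 1,249,179,000; volume = 64,100,000 m³
S = 1,249,179,000 / 64,100,000 = 19.488 PSU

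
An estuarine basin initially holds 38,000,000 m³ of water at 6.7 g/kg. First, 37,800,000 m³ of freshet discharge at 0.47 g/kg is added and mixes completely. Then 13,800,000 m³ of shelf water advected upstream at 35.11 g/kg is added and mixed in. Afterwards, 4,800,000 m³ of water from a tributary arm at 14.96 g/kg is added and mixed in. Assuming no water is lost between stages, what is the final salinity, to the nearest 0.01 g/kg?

Conserving salt mass:
Initial salt = 38,000,000×6.7 = 254,600,000
After stage 1: salt = 254,600,000 + 37,800,000×0.47 = 272,366,000; volume = 75,800,000 m³; S = 3.593 g/kg
After stage 2: salt = 272,366,000 + 13,800,000×35.11 = 756,884,000; volume = 89,600,000 m³; S = 8.447 g/kg
After stage 3: salt = 756,884,000 + 4,800,000×14.96 = 828,692,000; volume = 94,400,000 m³
S = 828,692,000 / 94,400,000 = 8.7785 g/kg

8.78 g/kg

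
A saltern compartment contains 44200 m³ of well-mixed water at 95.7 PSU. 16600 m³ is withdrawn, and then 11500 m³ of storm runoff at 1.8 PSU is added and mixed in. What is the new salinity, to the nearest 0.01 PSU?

Remaining after removal: 27,600 m³ at 95.7 PSU (salt = 2,641,320)
After addition: salt = 2,641,320 + 11,500×1.8 = 2,662,020; volume = 39,100 m³
S = 2,662,020 / 39,100 = 68.0824 PSU

68.08 PSU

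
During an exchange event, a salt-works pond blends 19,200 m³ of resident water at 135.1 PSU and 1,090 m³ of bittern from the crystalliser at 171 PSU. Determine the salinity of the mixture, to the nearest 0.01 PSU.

137.03 PSU

Mass of salt is conserved:
salt = 19,200×135.1 + 1,090×171 = 2,593,920 + 186,390 = 2,780,310
volume = 19,200 + 1,090 = 20,290 m³
S = 2,780,310 / 20,290 = 137.0286 PSU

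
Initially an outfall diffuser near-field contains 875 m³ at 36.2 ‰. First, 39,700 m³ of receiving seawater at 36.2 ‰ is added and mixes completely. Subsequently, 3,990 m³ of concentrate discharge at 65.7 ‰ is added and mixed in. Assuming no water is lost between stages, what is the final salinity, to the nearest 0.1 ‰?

38.8 ‰

Weighted by volume,
Initial salt = 875×36.2 = 31,675
After stage 1: salt = 31,675 + 39,700×36.2 = 1,468,815; volume = 40,575 m³; S = 36.2 ‰
After stage 2: salt = 1,468,815 + 3,990×65.7 = 1,730,958; volume = 44,565 m³
S = 1,730,958 / 44,565 = 38.8412 ‰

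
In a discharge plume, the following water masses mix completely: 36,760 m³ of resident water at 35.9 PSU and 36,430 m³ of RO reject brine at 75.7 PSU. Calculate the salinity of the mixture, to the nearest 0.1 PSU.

55.7 PSU

Total salt / total volume:
salt = 36,760×35.9 + 36,430×75.7 = 1,319,684 + 2,757,751 = 4,077,435
volume = 36,760 + 36,430 = 73,190 m³
S = 4,077,435 / 73,190 = 55.71 PSU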